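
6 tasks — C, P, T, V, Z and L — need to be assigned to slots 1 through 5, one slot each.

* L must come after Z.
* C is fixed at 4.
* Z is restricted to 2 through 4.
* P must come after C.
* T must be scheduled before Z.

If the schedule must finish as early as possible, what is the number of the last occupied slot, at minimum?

The precedence chain requires at least 3 distinct slots.
Propagating the time windows through the other constraints, P can't land before 5, so the schedule must run through at least slot 5.
5 works (last occupied slot: 5): for example P -> 5; L -> 3; T -> 1; Z -> 2; V -> 1; C -> 4.

slot 5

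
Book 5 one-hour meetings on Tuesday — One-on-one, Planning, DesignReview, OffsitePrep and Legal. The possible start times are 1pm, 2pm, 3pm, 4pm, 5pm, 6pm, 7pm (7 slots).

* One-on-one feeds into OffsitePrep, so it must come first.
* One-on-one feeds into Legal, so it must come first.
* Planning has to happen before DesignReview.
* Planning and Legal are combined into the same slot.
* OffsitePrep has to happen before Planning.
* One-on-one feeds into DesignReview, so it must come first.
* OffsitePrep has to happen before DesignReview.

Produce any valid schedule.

DesignReview -> 4pm, One-on-one -> 1pm, OffsitePrep -> 2pm, Planning -> 3pm, Legal -> 3pm

Checking: OffsitePrep(2pm) before Planning(3pm); One-on-one(1pm) before OffsitePrep(2pm); One-on-one(1pm) before DesignReview(4pm); One-on-one(1pm) before Legal(3pm); Planning(3pm) before DesignReview(4pm); OffsitePrep(2pm) before DesignReview(4pm); Planning = Legal = 3pm.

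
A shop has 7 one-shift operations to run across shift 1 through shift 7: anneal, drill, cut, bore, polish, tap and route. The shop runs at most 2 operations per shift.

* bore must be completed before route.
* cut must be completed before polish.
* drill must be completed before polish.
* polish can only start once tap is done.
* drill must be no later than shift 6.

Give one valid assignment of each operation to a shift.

drill=shift 1; polish=shift 3; tap=shift 2; bore=shift 2; cut=shift 1; anneal=shift 4; route=shift 3

Checking: drill(shift 1) before polish(shift 3); cut(shift 1) before polish(shift 3); tap(shift 2) before polish(shift 3); bore(shift 2) before route(shift 3); drill=shift 1 in [shift 1,shift 6]; max 2 per shift (cap 2).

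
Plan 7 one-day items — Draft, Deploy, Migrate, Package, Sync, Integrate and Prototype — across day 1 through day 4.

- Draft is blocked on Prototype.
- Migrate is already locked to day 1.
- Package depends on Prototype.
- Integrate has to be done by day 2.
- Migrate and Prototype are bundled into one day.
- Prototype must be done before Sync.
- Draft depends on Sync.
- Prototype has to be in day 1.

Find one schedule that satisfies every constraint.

Draft -> day 3, Package -> day 2, Migrate -> day 1, Deploy -> day 1, Integrate -> day 1, Sync -> day 2, Prototype -> day 1

Checking: Sync(day 2) before Draft(day 3); Prototype(day 1) before Package(day 2); Prototype(day 1) before Draft(day 3); Prototype(day 1) before Sync(day 2); Migrate = Prototype = day 1; Migrate=day 1 in [day 1,day 1]; Prototype=day 1 in [day 1,day 1]; Integrate=day 1 in [day 1,day 2].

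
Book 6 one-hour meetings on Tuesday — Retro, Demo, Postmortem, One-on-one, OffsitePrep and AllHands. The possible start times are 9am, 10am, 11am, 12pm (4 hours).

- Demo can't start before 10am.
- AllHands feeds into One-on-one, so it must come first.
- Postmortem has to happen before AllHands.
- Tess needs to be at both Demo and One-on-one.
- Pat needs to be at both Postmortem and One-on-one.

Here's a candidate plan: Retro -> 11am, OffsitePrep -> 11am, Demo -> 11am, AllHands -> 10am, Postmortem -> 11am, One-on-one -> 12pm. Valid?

AllHands feeds into One-on-one, so it must come first — holds.
Tess needs to be at both Demo and One-on-one — holds.
Demo can't start before 10am — holds.
Pat needs to be at both Postmortem and One-on-one — holds.
Postmortem has to happen before AllHands — violated.

No. Postmortem has to happen before AllHands is not satisfied.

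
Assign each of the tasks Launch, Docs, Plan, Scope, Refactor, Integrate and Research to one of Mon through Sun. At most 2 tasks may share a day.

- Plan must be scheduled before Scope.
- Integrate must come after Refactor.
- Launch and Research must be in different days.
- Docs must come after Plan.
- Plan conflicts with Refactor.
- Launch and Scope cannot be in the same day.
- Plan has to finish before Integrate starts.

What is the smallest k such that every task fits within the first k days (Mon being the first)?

The precedence chain requires at least 2 distinct days.
With at most 2 per day and 7 tasks, at least 4 days are needed.
4 works (last occupied day: Thu): for example Refactor in Tue, Integrate in Wed, Launch in Mon, Plan in Mon, Docs in Tue, Research in Thu, Scope in Wed.

4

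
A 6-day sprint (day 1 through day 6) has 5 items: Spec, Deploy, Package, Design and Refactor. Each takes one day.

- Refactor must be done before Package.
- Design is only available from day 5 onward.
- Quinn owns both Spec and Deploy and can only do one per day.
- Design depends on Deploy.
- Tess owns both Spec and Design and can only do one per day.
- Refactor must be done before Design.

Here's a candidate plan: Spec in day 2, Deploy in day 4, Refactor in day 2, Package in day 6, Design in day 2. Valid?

Refactor must be done before Package — holds.
Tess owns both Spec and Design and can only do one per day — violated.
Refactor must be done before Design — violated.
Design depends on Deploy — violated.
Quinn owns both Spec and Deploy and can only do one per day — holds.
Design is only available from day 5 onward — violated.

Invalid. Tess owns both Spec and Design and can only do one per day.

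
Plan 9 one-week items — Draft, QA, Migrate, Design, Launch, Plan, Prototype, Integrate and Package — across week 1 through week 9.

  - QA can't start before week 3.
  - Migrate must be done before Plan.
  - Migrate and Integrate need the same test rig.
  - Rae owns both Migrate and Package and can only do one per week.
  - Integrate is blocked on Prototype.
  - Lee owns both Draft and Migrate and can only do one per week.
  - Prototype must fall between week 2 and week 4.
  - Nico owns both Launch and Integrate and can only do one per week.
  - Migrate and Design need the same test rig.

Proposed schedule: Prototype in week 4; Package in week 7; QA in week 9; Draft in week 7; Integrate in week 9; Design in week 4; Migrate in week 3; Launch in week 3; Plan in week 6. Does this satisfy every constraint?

Migrate must be done before Plan — holds.
Migrate and Design need the same test rig — holds.
Rae owns both Migrate and Package and can only do one per week — holds.
Migrate and Integrate need the same test rig — holds.
QA can't start before week 3 — holds.
Prototype must fall between week 2 and week 4 — holds.
Integrate is blocked on Prototype — holds.
Lee owns both Draft and Migrate and can only do one per week — holds.
Nico owns both Launch and Integrate and can only do one per week — holds.

Yes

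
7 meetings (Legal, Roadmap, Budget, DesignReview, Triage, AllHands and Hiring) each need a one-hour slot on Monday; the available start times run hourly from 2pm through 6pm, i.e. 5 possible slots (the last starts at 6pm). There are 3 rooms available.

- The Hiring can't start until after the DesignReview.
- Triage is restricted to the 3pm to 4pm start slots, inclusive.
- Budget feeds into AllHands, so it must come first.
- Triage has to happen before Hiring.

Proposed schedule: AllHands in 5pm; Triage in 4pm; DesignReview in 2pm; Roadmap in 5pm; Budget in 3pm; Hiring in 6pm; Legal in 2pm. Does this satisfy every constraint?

Triage is restricted to the 3pm to 4pm start slots, inclusive — holds.
Budget feeds into AllHands, so it must come first — holds.
Triage has to happen before Hiring — holds.
The Hiring can't start until after the DesignReview — holds.
There are 3 rooms available — holds.

Valid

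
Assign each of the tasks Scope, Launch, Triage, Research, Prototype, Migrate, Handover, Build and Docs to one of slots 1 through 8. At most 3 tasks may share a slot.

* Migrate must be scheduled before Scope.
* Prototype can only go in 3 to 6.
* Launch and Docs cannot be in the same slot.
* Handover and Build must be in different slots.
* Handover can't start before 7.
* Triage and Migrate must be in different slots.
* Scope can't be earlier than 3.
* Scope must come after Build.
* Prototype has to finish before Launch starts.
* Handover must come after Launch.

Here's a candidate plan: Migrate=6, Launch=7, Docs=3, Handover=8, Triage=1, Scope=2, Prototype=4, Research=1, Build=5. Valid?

Invalid. Migrate must be scheduled before Scope.

Prototype can only go in 3 to 6 — holds.
Migrate must be scheduled before Scope — violated.
Scope must come after Build — violated.
Launch and Docs cannot be in the same slot — holds.
Handover must come after Launch — holds.
Scope can't be earlier than 3 — violated.
Handover and Build must be in different slots — holds.
Handover can't start before 7 — holds.
Prototype has to finish before Launch starts — holds.
Triage and Migrate must be in different slots — holds.
At most 3 tasks may share a slot — holds.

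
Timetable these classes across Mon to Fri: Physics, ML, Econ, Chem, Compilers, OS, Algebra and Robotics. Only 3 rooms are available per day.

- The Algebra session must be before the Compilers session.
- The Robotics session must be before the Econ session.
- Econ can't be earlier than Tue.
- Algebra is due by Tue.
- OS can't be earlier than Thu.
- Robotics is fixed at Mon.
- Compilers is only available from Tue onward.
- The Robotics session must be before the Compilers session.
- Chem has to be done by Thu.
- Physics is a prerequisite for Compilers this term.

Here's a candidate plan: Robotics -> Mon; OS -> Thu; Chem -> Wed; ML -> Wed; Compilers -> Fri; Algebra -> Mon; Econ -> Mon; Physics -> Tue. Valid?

Econ can't be earlier than Tue — violated.
Chem has to be done by Thu — holds.
OS can't be earlier than Thu — holds.
Only 3 rooms are available per day — holds.
Algebra is due by Tue — holds.
The Robotics session must be before the Econ session — violated.
The Algebra session must be before the Compilers session — holds.
Physics is a prerequisite for Compilers this term — holds.
Robotics is fixed at Mon — holds.
Compilers is only available from Tue onward — holds.
The Robotics session must be before the Compilers session — holds.

No — it violates: Econ can't be earlier than Tue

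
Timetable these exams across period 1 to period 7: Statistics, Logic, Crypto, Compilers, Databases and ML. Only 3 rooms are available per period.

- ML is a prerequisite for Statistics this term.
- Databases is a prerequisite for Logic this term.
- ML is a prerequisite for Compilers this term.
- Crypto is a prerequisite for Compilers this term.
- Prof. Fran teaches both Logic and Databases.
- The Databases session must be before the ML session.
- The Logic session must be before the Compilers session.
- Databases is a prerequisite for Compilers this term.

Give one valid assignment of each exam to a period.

Logic -> period 2; Crypto -> period 1; ML -> period 2; Statistics -> period 3; Databases -> period 1; Compilers -> period 3

Checking: Logic(period 2) before Compilers(period 3); Crypto(period 1) before Compilers(period 3); Databases(period 1) before ML(period 2); ML(period 2) before Statistics(period 3); Databases(period 1) before Compilers(period 3); Databases(period 1) before Logic(period 2); ML(period 2) before Compilers(period 3); Logic(period 2) != Databases(period 1); max 2 per period (cap 3).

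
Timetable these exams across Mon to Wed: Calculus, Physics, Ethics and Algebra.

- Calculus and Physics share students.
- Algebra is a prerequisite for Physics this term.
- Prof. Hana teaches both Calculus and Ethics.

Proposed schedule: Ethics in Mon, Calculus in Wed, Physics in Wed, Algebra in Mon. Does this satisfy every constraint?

Algebra is a prerequisite for Physics this term — holds.
Prof. Hana teaches both Calculus and Ethics — holds.
Calculus and Physics share students — violated.

Invalid. Calculus and Physics share students.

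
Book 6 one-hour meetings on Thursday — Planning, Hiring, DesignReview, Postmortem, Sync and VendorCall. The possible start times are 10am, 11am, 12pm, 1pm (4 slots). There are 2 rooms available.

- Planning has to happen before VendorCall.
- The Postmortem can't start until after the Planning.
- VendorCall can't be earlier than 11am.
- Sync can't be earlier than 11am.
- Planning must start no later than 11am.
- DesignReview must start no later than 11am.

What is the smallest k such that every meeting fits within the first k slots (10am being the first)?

3

The precedence chain requires at least 2 distinct slots.
With at most 2 per slot and 6 meetings, at least 3 slots are needed.
3 works (last occupied slot: 12pm): for example Hiring in 12pm; Sync in 11am; Planning in 10am; Postmortem in 12pm; VendorCall in 11am; DesignReview in 10am.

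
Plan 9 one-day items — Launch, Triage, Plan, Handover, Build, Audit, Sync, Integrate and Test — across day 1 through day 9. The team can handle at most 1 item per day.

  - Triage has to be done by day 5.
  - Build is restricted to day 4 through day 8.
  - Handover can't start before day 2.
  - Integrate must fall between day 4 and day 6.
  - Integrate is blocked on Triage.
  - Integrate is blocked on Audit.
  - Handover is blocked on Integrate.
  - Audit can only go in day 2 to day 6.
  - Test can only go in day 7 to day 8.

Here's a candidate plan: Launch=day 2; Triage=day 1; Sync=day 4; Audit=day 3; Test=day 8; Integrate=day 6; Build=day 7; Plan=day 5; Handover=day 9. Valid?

Handover can't start before day 2 — holds.
The team can handle at most 1 item per day — holds.
Triage has to be done by day 5 — holds.
Handover is blocked on Integrate — holds.
Integrate is blocked on Triage — holds.
Integrate must fall between day 4 and day 6 — holds.
Build is restricted to day 4 through day 8 — holds.
Test can only go in day 7 to day 8 — holds.
Audit can only go in day 2 to day 6 — holds.
Integrate is blocked on Audit — holds.

Valid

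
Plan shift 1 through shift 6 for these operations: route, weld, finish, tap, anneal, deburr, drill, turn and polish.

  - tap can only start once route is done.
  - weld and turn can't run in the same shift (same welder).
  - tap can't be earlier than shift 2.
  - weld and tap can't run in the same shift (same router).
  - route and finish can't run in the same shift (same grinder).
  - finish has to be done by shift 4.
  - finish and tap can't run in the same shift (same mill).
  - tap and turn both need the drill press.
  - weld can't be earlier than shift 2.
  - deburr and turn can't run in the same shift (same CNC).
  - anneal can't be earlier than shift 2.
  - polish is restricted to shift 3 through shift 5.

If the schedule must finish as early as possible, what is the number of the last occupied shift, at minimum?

shift 3

The precedence chain requires at least 2 distinct shifts.
polish can't be placed before shift 3, so the schedule must run through at least shift 3.
3 works (last occupied shift: shift 3): for example weld=shift 3; turn=shift 1; route=shift 1; drill=shift 1; tap=shift 2; deburr=shift 2; finish=shift 3; polish=shift 3; anneal=shift 2.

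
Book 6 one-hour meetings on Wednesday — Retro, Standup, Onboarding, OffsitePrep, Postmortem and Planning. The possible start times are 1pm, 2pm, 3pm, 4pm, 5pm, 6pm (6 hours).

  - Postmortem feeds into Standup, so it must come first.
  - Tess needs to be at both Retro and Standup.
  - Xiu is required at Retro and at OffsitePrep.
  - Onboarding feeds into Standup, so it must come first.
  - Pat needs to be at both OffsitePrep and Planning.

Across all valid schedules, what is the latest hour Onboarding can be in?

Downstream work caps Onboarding at 5pm.
Onboarding at 5pm is achievable: Onboarding=5pm; Planning=1pm; OffsitePrep=2pm; Retro=1pm; Postmortem=1pm; Standup=6pm.

5pm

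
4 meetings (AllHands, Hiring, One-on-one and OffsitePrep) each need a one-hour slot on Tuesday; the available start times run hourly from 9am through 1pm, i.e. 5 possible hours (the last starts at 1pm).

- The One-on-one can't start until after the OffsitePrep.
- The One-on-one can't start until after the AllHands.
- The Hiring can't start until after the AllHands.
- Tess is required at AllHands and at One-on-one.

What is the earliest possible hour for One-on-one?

10am

Precedence pushes One-on-one to at least 10am.
One-on-one at 10am is achievable: One-on-one -> 10am; Hiring -> 10am; OffsitePrep -> 9am; AllHands -> 9am.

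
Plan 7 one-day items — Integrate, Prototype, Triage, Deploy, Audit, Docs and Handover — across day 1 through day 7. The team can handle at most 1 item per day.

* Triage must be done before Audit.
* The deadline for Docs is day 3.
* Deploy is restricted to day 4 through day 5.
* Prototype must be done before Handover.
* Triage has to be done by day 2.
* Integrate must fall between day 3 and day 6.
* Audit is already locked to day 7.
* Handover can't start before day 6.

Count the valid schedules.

12

Splitting on Integrate: it can be day 3 (4), day 4 (4), day 5 (4). Listing each branch's schedules as (Prototype, Triage, Deploy, Audit, Docs, Handover) by day number:
Integrate=day 3: (4,1,5,7,2,6) (4,2,5,7,1,6) (5,1,4,7,2,6) (5,2,4,7,1,6) — 4.
Integrate=day 4: (1,2,5,7,3,6) (2,1,5,7,3,6) (3,1,5,7,2,6) (3,2,5,7,1,6) — 4.
Integrate=day 5: (1,2,4,7,3,6) (2,1,4,7,3,6) (3,1,4,7,2,6) (3,2,4,7,1,6) — 4.
Summing: 4 + 4 + 4 = 12.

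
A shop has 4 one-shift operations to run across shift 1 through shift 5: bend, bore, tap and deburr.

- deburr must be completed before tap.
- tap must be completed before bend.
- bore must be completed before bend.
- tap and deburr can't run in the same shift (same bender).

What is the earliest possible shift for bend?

Precedence pushes bend to at least shift 3.
bend at shift 3 is achievable: tap -> shift 2, bend -> shift 3, deburr -> shift 1, bore -> shift 1.

shift 3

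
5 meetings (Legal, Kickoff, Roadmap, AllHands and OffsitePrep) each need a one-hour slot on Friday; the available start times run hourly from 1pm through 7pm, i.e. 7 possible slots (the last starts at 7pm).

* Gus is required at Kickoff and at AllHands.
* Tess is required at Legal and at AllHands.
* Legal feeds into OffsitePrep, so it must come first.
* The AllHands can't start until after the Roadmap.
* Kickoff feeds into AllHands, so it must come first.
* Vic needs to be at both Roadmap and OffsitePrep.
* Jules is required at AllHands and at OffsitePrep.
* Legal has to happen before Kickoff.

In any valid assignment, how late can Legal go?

5pm

Downstream work caps Legal at 5pm.
Legal at 5pm is achievable: OffsitePrep -> 6pm; Roadmap -> 1pm; AllHands -> 7pm; Kickoff -> 6pm; Legal -> 5pm.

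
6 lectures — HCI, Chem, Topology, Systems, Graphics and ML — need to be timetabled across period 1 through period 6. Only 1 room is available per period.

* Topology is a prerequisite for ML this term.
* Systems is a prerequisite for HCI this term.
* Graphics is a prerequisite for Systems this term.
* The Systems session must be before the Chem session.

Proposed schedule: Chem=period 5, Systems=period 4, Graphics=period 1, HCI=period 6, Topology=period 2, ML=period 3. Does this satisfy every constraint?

Yes, all constraints hold

Topology is a prerequisite for ML this term — holds.
Systems is a prerequisite for HCI this term — holds.
Graphics is a prerequisite for Systems this term — holds.
Only 1 room is available per period — holds.
The Systems session must be before the Chem session — holds.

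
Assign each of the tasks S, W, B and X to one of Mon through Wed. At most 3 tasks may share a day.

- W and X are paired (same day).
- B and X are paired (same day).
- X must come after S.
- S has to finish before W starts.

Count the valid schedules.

Enumerating: B=Tue, S=Mon, W=Tue, X=Tue | X=Wed; B=Wed; W=Wed; S=Mon | B in Wed; S in Tue; X in Wed; W in Wed.

3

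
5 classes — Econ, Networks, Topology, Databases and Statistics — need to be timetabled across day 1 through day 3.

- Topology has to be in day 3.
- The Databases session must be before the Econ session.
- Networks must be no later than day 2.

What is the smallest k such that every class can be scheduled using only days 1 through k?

3 days

The precedence chain requires at least 2 distinct days.
Topology can't be placed before day 3, so the schedule must run through at least day 3.
3 works (last occupied day: day 3): for example Topology=day 3, Databases=day 1, Econ=day 2, Statistics=day 1, Networks=day 1.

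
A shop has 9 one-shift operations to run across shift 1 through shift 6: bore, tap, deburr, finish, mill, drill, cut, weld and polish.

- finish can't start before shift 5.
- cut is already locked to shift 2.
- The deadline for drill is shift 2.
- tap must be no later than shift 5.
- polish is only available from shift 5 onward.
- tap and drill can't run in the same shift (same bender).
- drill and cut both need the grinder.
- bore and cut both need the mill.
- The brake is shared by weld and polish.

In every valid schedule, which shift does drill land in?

drill's window is shift 1–shift 2.
cut is fixed at shift 2, and drill can't share a shift with cut.
So drill must be shift 1.

shift 1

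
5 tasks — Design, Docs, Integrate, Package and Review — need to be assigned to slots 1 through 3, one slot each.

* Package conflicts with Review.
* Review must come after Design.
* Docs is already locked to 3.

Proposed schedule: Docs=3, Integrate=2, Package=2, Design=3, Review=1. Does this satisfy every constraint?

Review must come after Design — violated.
Package conflicts with Review — holds.
Docs is already locked to 3 — holds.

No — it violates: Review must come after Design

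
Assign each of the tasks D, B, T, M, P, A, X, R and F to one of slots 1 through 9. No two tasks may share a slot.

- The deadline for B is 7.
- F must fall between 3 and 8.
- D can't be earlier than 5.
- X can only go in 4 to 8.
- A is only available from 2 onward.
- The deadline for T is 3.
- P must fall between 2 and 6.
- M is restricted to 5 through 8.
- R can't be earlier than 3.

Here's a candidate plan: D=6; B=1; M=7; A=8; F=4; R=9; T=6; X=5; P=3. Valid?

M is restricted to 5 through 8 — holds.
The deadline for B is 7 — holds.
No two tasks may share a slot — violated.
P must fall between 2 and 6 — holds.
R can't be earlier than 3 — holds.
F must fall between 3 and 8 — holds.
The deadline for T is 3 — violated.
A is only available from 2 onward — holds.
D can't be earlier than 5 — holds.
X can only go in 4 to 8 — holds.

No. The deadline for T is 3 is not satisfied.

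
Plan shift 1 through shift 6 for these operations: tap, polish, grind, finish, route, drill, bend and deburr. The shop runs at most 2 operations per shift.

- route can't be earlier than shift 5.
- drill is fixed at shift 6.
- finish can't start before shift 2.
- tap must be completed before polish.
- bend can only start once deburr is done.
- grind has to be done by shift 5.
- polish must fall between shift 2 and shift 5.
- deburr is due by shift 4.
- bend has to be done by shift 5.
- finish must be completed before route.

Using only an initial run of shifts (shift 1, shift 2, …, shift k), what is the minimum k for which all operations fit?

The precedence chain requires at least 2 distinct shifts.
With at most 2 per shift and 8 operations, at least 4 shifts are needed.
drill can't be placed before shift 6, so the schedule must run through at least shift 6.
6 works (last occupied shift: shift 6): for example route in shift 5; drill in shift 6; deburr in shift 1; grind in shift 3; polish in shift 2; tap in shift 1; finish in shift 2; bend in shift 3.

6 shifts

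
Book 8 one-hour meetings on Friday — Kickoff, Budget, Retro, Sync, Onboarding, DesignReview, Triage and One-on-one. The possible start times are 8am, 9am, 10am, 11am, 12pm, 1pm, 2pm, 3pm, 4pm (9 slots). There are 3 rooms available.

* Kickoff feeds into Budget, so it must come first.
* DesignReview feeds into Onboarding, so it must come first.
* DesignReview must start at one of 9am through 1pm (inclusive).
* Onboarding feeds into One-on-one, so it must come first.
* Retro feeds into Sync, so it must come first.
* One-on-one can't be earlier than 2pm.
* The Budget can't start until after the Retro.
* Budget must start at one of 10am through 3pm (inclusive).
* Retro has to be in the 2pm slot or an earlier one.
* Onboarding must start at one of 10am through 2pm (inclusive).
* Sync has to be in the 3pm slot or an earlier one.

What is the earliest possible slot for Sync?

9am

Precedence pushes Sync to at least 9am; Sync's own window allows nothing later than 3pm.
Sync at 9am is achievable: Budget in 10am; One-on-one in 2pm; Triage in 8am; Onboarding in 10am; DesignReview in 9am; Sync in 9am; Retro in 8am; Kickoff in 8am.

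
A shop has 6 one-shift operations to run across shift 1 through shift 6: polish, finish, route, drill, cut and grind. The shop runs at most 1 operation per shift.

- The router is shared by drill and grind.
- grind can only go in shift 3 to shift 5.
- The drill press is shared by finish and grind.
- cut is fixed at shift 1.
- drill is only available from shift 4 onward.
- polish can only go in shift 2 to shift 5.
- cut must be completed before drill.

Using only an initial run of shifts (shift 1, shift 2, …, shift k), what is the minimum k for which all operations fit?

6 shifts

The precedence chain requires at least 2 distinct shifts.
With at most 1 per shift and 6 operations, at least 6 shifts are needed.
drill can't be placed before shift 4, so the schedule must run through at least shift 4.
6 works (last occupied shift: shift 6): for example route in shift 6; finish in shift 5; cut in shift 1; grind in shift 3; drill in shift 4; polish in shift 2.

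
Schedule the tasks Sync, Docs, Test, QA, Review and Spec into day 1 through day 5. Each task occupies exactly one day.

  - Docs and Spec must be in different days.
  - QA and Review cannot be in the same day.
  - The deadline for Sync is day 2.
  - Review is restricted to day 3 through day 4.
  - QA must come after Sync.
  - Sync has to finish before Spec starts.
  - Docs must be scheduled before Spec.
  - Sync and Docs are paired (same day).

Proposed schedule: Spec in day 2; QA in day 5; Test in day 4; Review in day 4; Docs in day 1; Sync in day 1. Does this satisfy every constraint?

Docs and Spec must be in different days — holds.
QA and Review cannot be in the same day — holds.
The deadline for Sync is day 2 — holds.
Sync and Docs are paired (same day) — holds.
Sync has to finish before Spec starts — holds.
Review is restricted to day 3 through day 4 — holds.
Docs must be scheduled before Spec — holds.
QA must come after Sync — holds.

Valid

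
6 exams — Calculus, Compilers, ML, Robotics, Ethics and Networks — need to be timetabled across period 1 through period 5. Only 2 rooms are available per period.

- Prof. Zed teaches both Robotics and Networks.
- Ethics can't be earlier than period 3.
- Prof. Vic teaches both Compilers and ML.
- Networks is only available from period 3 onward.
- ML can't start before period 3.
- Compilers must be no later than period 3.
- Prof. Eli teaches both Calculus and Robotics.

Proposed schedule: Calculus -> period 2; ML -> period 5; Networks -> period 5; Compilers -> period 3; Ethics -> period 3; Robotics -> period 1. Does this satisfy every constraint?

Ethics can't be earlier than period 3 — holds.
Networks is only available from period 3 onward — holds.
Compilers must be no later than period 3 — holds.
ML can't start before period 3 — holds.
Prof. Zed teaches both Robotics and Networks — holds.
Prof. Eli teaches both Calculus and Robotics — holds.
Prof. Vic teaches both Compilers and ML — holds.
Only 2 rooms are available per period — holds.

Yes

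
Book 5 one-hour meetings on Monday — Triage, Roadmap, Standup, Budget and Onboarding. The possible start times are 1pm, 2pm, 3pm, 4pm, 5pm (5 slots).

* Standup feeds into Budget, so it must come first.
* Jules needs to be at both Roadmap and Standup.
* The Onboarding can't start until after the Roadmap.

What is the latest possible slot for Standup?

Downstream work caps Standup at 4pm.
Standup at 4pm is achievable: Onboarding in 2pm, Roadmap in 1pm, Standup in 4pm, Triage in 1pm, Budget in 5pm.

4pm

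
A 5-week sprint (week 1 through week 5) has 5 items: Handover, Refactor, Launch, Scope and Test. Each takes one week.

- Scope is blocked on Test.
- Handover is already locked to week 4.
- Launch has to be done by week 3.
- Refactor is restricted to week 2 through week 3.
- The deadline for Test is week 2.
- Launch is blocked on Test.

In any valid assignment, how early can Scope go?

Precedence pushes Scope to at least week 2.
Scope at week 2 is achievable: Handover -> week 4, Launch -> week 2, Test -> week 1, Scope -> week 2, Refactor -> week 2.

week 2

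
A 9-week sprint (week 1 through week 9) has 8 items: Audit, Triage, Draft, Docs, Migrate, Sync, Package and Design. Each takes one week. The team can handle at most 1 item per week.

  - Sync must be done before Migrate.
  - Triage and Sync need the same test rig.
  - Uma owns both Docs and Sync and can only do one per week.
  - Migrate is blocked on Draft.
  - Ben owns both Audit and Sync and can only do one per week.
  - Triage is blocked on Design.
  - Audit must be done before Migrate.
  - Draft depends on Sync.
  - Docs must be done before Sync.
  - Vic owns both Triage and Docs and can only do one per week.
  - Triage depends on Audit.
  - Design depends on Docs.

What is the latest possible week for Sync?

Precedence pushes Sync to at least week 2; downstream work caps Sync at week 7.
Sync at week 7 is achievable: Draft in week 8, Triage in week 4, Design in week 3, Sync in week 7, Migrate in week 9, Audit in week 1, Docs in week 2, Package in week 5.

week 7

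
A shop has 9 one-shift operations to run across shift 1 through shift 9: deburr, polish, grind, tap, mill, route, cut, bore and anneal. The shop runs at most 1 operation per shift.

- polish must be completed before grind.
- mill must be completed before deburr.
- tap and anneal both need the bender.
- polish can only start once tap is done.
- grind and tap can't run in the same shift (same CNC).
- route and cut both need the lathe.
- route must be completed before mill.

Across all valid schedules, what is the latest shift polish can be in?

shift 8

Precedence pushes polish to at least shift 2; downstream work caps polish at shift 8.
polish at shift 8 is achievable: mill=shift 2, bore=shift 6, cut=shift 5, deburr=shift 3, anneal=shift 7, polish=shift 8, grind=shift 9, tap=shift 4, route=shift 1.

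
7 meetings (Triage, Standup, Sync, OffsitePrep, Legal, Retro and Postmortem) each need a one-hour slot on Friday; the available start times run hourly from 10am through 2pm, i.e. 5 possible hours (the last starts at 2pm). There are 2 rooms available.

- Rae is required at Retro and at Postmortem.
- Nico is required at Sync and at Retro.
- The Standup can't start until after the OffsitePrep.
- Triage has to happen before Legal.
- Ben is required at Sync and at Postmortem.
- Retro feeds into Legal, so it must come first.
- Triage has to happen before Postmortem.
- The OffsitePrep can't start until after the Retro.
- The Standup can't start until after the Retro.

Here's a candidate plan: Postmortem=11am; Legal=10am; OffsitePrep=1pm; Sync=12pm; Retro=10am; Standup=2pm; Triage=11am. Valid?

Ben is required at Sync and at Postmortem — holds.
Triage has to happen before Legal — violated.
There are 2 rooms available — holds.
Retro feeds into Legal, so it must come first — violated.
The OffsitePrep can't start until after the Retro — holds.
Rae is required at Retro and at Postmortem — holds.
Triage has to happen before Postmortem — violated.
Nico is required at Sync and at Retro — holds.
The Standup can't start until after the OffsitePrep — holds.
The Standup can't start until after the Retro — holds.

No. Triage has to happen before Legal is not satisfied.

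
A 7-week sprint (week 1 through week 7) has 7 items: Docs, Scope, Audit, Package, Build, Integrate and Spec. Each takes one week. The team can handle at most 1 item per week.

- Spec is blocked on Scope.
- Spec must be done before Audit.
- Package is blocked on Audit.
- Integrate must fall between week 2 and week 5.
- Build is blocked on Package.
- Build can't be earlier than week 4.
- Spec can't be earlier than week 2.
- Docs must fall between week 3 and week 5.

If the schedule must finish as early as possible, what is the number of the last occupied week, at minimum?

The precedence chain requires at least 5 distinct weeks.
With at most 1 per week and 7 work items, at least 7 weeks are needed.
7 works (last occupied week: week 7): for example Docs=week 3; Package=week 6; Build=week 7; Scope=week 1; Integrate=week 2; Spec=week 4; Audit=week 5.

7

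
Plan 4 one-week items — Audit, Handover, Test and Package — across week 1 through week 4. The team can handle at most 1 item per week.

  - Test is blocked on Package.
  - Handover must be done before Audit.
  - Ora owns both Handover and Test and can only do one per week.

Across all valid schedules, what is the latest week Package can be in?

week 3

Downstream work caps Package at week 3.
Package at week 3 is achievable: Package=week 3, Handover=week 1, Test=week 4, Audit=week 2.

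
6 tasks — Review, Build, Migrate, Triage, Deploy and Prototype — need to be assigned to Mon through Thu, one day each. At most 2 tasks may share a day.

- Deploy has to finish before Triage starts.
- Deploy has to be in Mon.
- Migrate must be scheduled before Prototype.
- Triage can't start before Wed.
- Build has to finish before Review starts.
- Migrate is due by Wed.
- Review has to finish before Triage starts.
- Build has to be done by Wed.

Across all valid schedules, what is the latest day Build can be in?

Build's own window allows nothing later than Wed; downstream work caps Build at Tue.
Build at Tue is achievable: Migrate in Mon, Review in Wed, Prototype in Tue, Build in Tue, Deploy in Mon, Triage in Thu.

Tue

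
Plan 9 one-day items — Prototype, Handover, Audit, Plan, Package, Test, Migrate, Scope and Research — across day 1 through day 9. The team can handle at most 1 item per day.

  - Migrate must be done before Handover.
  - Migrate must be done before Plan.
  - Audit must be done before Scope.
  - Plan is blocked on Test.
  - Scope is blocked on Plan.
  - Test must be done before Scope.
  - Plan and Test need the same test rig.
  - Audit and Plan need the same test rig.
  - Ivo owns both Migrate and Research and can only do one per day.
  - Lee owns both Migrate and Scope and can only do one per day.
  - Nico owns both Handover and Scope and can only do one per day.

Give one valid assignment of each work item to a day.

Test -> day 1, Package -> day 8, Plan -> day 3, Migrate -> day 2, Prototype -> day 7, Scope -> day 5, Audit -> day 4, Research -> day 9, Handover -> day 6

Checking: Plan(day 3) before Scope(day 5); Migrate(day 2) before Handover(day 6); Migrate(day 2) before Plan(day 3); Test(day 1) before Scope(day 5); Test(day 1) before Plan(day 3); Audit(day 4) before Scope(day 5); Plan(day 3) != Test(day 1); Migrate(day 2) != Scope(day 5); Migrate(day 2) != Research(day 9); Handover(day 6) != Scope(day 5); Audit(day 4) != Plan(day 3); max 1 per day (cap 1).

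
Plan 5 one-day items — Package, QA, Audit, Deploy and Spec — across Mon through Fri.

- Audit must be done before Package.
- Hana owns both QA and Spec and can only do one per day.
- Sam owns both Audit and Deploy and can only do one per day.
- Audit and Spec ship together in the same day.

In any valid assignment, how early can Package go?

Precedence pushes Package to at least Tue.
Package at Tue is achievable: Audit in Mon, QA in Tue, Spec in Mon, Package in Tue, Deploy in Tue.

Tue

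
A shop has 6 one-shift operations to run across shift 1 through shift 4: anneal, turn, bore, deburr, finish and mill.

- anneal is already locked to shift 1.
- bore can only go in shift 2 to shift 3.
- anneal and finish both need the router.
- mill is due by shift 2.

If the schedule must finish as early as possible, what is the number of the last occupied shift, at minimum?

shift 2

bore can't be placed before shift 2, so the schedule must run through at least shift 2.
2 works (last occupied shift: shift 2): for example mill -> shift 1, deburr -> shift 1, anneal -> shift 1, bore -> shift 2, turn -> shift 1, finish -> shift 2.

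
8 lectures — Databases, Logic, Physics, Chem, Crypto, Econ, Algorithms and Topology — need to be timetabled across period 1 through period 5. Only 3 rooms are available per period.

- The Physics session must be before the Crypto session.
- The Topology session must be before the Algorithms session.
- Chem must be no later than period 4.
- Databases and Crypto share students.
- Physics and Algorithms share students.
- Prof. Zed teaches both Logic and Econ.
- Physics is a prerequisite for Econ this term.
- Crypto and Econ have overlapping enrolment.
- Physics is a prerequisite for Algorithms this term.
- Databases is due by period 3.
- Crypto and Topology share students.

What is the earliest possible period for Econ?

Precedence pushes Econ to at least period 2.
Econ at period 2 is achievable: Physics in period 1, Databases in period 1, Topology in period 2, Crypto in period 3, Econ in period 2, Logic in period 3, Algorithms in period 3, Chem in period 1.

period 2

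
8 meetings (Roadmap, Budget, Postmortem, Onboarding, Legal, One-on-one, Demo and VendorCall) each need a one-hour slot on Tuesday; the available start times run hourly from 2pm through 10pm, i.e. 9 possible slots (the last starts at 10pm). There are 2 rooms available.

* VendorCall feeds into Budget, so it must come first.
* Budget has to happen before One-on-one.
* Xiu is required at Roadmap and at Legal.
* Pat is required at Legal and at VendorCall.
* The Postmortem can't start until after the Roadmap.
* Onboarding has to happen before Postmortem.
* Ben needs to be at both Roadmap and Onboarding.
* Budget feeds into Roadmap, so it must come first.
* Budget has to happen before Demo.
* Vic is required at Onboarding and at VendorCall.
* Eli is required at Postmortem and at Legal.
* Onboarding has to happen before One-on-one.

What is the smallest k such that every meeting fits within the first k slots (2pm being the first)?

5

The precedence chain requires at least 4 distinct slots.
With at most 2 per slot and 8 meetings, at least 4 slots are needed.
Could 4 slots be enough, i.e. nothing placed later than 5pm? No: Postmortem must come after Roadmap (at 2pm or later) → {3pm, 4pm, 5pm}; Roadmap must come before Postmortem (at 5pm or earlier) → {2pm, 3pm, 4pm}; Demo must come after Budget (at 2pm or later) → {3pm, 4pm, 5pm}; Budget must come before Demo (at 5pm or earlier) → {2pm, 3pm, 4pm}; Budget must come after VendorCall (at 2pm or later) → {3pm, 4pm}; VendorCall must come before Budget (at 4pm or earlier) → {2pm, 3pm}; Roadmap must come after Budget (at 3pm or later) → {4pm}; Budget must come before Roadmap (at 4pm or earlier) → {3pm}; One-on-one must come after Budget (at 3pm or later) → {4pm, 5pm}; Onboarding must come before One-on-one (at 5pm or earlier) → {2pm, 3pm, 4pm}; Onboarding can't share with Roadmap (4pm) → {2pm, 3pm}; Legal can't share with Roadmap (4pm) → {2pm, 3pm, 5pm}; Postmortem must come after Roadmap (at 4pm or later) → {5pm}; VendorCall must come before Budget (at 3pm or earlier) → {2pm}; Legal can't share with VendorCall (2pm) → {3pm, 5pm}; Legal can't share with Postmortem (5pm) → {3pm}; Onboarding can't share with VendorCall (2pm) → {3pm}; that puts Budget, Onboarding and Legal all in 3pm — more than 2 per slot.
So 4 slots is not enough.
5 works (last occupied slot: 6pm): for example Postmortem=5pm; Roadmap=4pm; One-on-one=4pm; Demo=5pm; VendorCall=2pm; Onboarding=3pm; Budget=3pm; Legal=6pm.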